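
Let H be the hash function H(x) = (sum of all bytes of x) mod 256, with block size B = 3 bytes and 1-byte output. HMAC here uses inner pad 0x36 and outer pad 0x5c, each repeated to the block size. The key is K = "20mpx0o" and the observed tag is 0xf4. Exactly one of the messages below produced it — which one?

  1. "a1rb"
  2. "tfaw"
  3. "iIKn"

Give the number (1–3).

1

Key "20mpx0o" = 32 30 6d 70 78 30 6f is 7 bytes > B = 3, so hash it first: H(key) = 56, then zero-pad to 3 bytes: K' = 56 00 00.
K' ⊕ ipad = 60 36 36; K' ⊕ opad = 0a 5c 5c.
m1: inner = H(60 36 36 61 31 72 62) = 32; tag = H(0a 5c 5c 32) = f4 ← matches
m2: inner = H(60 36 36 74 66 61 77) = 7e; tag = H(0a 5c 5c 7e) = 40
m3: inner = H(60 36 36 69 49 4b 6e) = 37; tag = H(0a 5c 5c 37) = f9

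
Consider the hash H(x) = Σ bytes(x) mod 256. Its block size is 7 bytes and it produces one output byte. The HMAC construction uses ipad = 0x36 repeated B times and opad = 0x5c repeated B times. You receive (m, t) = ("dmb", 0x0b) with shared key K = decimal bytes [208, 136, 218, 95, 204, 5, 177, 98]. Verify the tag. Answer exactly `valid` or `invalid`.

valid

Key decimal bytes [208, 136, 218, 95, 204, 5, 177, 98] = d0 88 da 5f cc 05 b1 62 is 8 bytes > B = 7, so hash it first: H(key) = 75, then zero-pad to 7 bytes: K' = 75 00 00 00 00 00 00.
K' ⊕ ipad = 43 36 36 36 36 36 36; K' ⊕ opad = 29 5c 5c 5c 5c 5c 5c.
Inner hash: sum = 67+54+54+54+54+54+54+100+109+98 = 698; mod 256 = 186 → ba.
Outer hash (recomputed tag): sum = 41+92+92+92+92+92+92+186 = 779; mod 256 = 11 → 0b.
Recomputed tag = 0b; claimed = 0b → match.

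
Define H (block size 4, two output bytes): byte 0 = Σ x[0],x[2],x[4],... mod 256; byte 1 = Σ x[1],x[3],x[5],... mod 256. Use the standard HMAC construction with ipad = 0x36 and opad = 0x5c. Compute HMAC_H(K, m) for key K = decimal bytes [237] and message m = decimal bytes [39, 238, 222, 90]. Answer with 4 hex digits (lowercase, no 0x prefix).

Key decimal bytes [237] = ed is 1 byte ≤ B = 4; zero-pad to 4 bytes: K' = ed 00 00 00.
K' ⊕ ipad = db 36 36 36.  K' ⊕ opad = b1 5c 5c 5c.
Inner input = (K'⊕ipad) ∥ m = db 36 36 36 ∥ 27 ee de 5a.
Inner hash: even-index sum = 534 mod 256 = 22; odd-index sum = 436 mod 256 = 180 → 16 b4.
Outer input = (K'⊕opad) ∥ inner = b1 5c 5c 5c ∥ 16 b4.
Outer hash (tag): even-index sum = 291 mod 256 = 35; odd-index sum = 364 mod 256 = 108 → 23 6c.

236c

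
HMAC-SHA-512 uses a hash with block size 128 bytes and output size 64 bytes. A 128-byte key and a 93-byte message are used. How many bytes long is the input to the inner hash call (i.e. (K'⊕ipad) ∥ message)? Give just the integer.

221

Key is 128 ≤ 128 bytes, zero-padded: |K'| = 128.
Inner input = (K'⊕ipad) ∥ m → 128 + 93 = 221 bytes.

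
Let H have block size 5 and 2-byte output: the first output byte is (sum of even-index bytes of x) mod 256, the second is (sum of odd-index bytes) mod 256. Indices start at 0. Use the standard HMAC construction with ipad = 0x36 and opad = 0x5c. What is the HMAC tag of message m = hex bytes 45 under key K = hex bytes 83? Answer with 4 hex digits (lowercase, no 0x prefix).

48d9

Key hex bytes 83 is 1 byte ≤ B = 5; zero-pad to 5 bytes: K' = 83 00 00 00 00.
K' ⊕ ipad = b5 36 36 36 36.  K' ⊕ opad = df 5c 5c 5c 5c.
Inner input = (K'⊕ipad) ∥ m = b5 36 36 36 36 ∥ 45.
Inner hash: even-index sum = 289 mod 256 = 33; odd-index sum = 177 mod 256 = 177 → 21 b1.
Outer input = (K'⊕opad) ∥ inner = df 5c 5c 5c 5c ∥ 21 b1.
Outer hash (tag): even-index sum = 584 mod 256 = 72; odd-index sum = 217 mod 256 = 217 → 48 d9.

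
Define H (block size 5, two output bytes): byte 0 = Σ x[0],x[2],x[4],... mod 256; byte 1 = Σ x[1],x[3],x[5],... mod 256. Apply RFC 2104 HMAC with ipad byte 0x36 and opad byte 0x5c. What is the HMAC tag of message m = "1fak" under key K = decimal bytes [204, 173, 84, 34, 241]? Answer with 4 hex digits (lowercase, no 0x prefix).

8663

Key decimal bytes [204, 173, 84, 34, 241] = cc ad 54 22 f1 is exactly B = 5 bytes: K' = cc ad 54 22 f1.
K' ⊕ ipad = fa 9b 62 14 c7.  K' ⊕ opad = 90 f1 08 7e ad.
Inner input = (K'⊕ipad) ∥ m = fa 9b 62 14 c7 ∥ 31 66 61 6b.
Inner hash: even-index sum = 756 mod 256 = 244; odd-index sum = 321 mod 256 = 65 → f4 41.
Outer input = (K'⊕opad) ∥ inner = 90 f1 08 7e ad ∥ f4 41.
Outer hash (tag): even-index sum = 390 mod 256 = 134; odd-index sum = 611 mod 256 = 99 → 86 63.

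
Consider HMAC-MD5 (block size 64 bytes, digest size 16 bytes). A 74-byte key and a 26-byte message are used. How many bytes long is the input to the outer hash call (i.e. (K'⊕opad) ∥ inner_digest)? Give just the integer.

Key is 74 > 64 bytes, so it is hashed to 16 bytes then zero-padded to 64: |K'| = 64.
Outer input = (K'⊕opad) ∥ H(inner) → 64 + 16 = 80 bytes.

80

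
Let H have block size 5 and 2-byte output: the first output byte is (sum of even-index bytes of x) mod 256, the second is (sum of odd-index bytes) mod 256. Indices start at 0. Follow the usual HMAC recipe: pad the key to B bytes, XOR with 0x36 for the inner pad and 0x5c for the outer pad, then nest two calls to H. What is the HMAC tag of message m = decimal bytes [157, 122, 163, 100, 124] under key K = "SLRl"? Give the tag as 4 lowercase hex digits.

Key "SLRl" = 53 4c 52 6c is 4 bytes ≤ B = 5; zero-pad to 5 bytes: K' = 53 4c 52 6c 00.
K' ⊕ ipad = 65 7a 64 5a 36.  K' ⊕ opad = 0f 10 0e 30 5c.
Inner input = (K'⊕ipad) ∥ m = 65 7a 64 5a 36 ∥ 9d 7a a3 64 7c.
Inner hash: even-index sum = 477 mod 256 = 221; odd-index sum = 656 mod 256 = 144 → dd 90.
Outer input = (K'⊕opad) ∥ inner = 0f 10 0e 30 5c ∥ dd 90.
Outer hash (tag): even-index sum = 265 mod 256 = 9; odd-index sum = 285 mod 256 = 29 → 09 1d.

091d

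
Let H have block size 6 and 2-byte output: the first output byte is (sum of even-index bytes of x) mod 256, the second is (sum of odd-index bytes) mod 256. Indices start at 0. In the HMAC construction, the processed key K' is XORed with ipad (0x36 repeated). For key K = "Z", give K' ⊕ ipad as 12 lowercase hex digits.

6c3636363636

Key "Z" = 5a is 1 byte ≤ B = 6; zero-pad to 6 bytes: K' = 5a 00 00 00 00 00.
XOR each byte with 0x36: 5a⊕36=6c, 00⊕36=36, 00⊕36=36, 00⊕36=36, 00⊕36=36, 00⊕36=36.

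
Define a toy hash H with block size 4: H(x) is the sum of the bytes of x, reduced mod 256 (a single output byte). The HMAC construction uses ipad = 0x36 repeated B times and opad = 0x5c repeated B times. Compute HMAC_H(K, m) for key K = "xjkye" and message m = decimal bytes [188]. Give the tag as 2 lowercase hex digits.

Key "xjkye" = 78 6a 6b 79 65 is 5 bytes > B = 4, so hash it first: H(key) = 2b, then zero-pad to 4 bytes: K' = 2b 00 00 00.
K' ⊕ ipad = 1d 36 36 36.  K' ⊕ opad = 77 5c 5c 5c.
Inner input = (K'⊕ipad) ∥ m = 1d 36 36 36 ∥ bc.
Inner hash: sum = 29+54+54+54+188 = 379; mod 256 = 123 → 7b.
Outer input = (K'⊕opad) ∥ inner = 77 5c 5c 5c ∥ 7b.
Outer hash (tag): sum = 119+92+92+92+123 = 518; mod 256 = 6 → 06.

06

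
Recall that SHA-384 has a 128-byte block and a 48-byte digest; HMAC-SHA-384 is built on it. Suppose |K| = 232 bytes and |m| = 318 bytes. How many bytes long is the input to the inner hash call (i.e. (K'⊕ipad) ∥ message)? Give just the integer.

446

Key is 232 > 128 bytes, so it is hashed to 48 bytes then zero-padded to 128: |K'| = 128.
Inner input = (K'⊕ipad) ∥ m → 128 + 318 = 446 bytes.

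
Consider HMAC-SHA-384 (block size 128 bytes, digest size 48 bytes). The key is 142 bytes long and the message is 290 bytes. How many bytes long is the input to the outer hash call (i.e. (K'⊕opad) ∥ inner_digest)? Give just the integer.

Key is 142 > 128 bytes, so it is hashed to 48 bytes then zero-padded to 128: |K'| = 128.
Outer input = (K'⊕opad) ∥ H(inner) → 128 + 48 = 176 bytes.

176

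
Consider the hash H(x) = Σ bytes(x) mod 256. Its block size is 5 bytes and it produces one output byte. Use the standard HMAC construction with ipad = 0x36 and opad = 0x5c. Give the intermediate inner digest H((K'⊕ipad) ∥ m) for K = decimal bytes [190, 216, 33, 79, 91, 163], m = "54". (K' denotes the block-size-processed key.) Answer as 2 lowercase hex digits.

Key decimal bytes [190, 216, 33, 79, 91, 163] = be d8 21 4f 5b a3 is 6 bytes > B = 5, so hash it first: H(key) = 04, then zero-pad to 5 bytes: K' = 04 00 00 00 00.
K' ⊕ ipad = 32 36 36 36 36.
Inner input = 32 36 36 36 36 ∥ 35 34.
Inner hash: sum = 50+54+54+54+54+53+52 = 371; mod 256 = 115 → 73.

73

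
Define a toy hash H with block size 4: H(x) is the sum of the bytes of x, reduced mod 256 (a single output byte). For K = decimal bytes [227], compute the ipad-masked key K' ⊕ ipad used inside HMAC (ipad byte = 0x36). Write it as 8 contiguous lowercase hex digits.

Key decimal bytes [227] = e3 is 1 byte ≤ B = 4; zero-pad to 4 bytes: K' = e3 00 00 00.
XOR each byte with 0x36: e3⊕36=d5, 00⊕36=36, 00⊕36=36, 00⊕36=36.

d5363636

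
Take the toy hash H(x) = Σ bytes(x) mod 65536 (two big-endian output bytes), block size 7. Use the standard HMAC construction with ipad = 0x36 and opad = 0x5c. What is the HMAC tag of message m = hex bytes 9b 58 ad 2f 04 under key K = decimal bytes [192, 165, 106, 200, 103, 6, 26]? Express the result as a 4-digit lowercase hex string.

Key decimal bytes [192, 165, 106, 200, 103, 6, 26] = c0 a5 6a c8 67 06 1a is exactly B = 7 bytes: K' = c0 a5 6a c8 67 06 1a.
K' ⊕ ipad = f6 93 5c fe 51 30 2c.  K' ⊕ opad = 9c f9 36 94 3b 5a 46.
Inner input = (K'⊕ipad) ∥ m = f6 93 5c fe 51 30 2c ∥ 9b 58 ad 2f 04.
Inner hash: sum = 246+147+92+254+81+48+44+155+88+173+47+4 = 1379 → 05 63.
Outer input = (K'⊕opad) ∥ inner = 9c f9 36 94 3b 5a 46 ∥ 05 63.
Outer hash (tag): sum = 156+249+54+148+59+90+70+5+99 = 930 → 03 a2.

03a2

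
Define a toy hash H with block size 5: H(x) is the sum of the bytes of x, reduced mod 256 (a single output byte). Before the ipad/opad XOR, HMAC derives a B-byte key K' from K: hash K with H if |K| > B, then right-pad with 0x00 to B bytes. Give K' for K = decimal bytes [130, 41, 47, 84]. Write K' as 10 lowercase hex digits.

82292f5400

Key decimal bytes [130, 41, 47, 84] = 82 29 2f 54 is 4 bytes ≤ B = 5; zero-pad to 5 bytes: K' = 82 29 2f 54 00.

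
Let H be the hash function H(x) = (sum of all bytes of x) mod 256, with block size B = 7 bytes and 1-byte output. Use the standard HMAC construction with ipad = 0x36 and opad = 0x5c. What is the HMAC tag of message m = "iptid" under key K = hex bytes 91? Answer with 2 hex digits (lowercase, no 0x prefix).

Key hex bytes 91 is 1 byte ≤ B = 7; zero-pad to 7 bytes: K' = 91 00 00 00 00 00 00.
K' ⊕ ipad = a7 36 36 36 36 36 36.  K' ⊕ opad = cd 5c 5c 5c 5c 5c 5c.
Inner input = (K'⊕ipad) ∥ m = a7 36 36 36 36 36 36 ∥ 69 70 74 69 64.
Inner hash: sum = 167+54+54+54+54+54+54+105+112+116+105+100 = 1029; mod 256 = 5 → 05.
Outer input = (K'⊕opad) ∥ inner = cd 5c 5c 5c 5c 5c 5c ∥ 05.
Outer hash (tag): sum = 205+92+92+92+92+92+92+5 = 762; mod 256 = 250 → fa.

fa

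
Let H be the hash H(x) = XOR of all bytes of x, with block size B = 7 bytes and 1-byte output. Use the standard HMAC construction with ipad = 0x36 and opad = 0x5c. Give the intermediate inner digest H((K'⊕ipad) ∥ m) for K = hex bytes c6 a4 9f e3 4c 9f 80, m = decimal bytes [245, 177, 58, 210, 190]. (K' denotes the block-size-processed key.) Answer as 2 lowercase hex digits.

69

Key hex bytes c6 a4 9f e3 4c 9f 80 is exactly B = 7 bytes: K' = c6 a4 9f e3 4c 9f 80.
K' ⊕ ipad = f0 92 a9 d5 7a a9 b6.
Inner input = f0 92 a9 d5 7a a9 b6 ∥ f5 b1 3a d2 be.
Inner hash: XOR f0⊕92⊕a9⊕d5⊕7a⊕a9⊕b6⊕f5⊕b1⊕3a⊕d2⊕be = 69.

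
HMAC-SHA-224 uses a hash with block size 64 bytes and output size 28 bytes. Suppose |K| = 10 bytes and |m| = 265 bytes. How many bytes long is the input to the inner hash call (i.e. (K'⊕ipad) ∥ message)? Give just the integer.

329

Key is 10 ≤ 64 bytes, zero-padded: |K'| = 64.
Inner input = (K'⊕ipad) ∥ m → 64 + 265 = 329 bytes.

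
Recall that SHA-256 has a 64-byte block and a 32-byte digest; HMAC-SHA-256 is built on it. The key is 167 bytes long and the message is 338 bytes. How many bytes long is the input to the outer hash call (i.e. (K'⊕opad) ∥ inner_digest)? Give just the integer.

96

Key is 167 > 64 bytes, so it is hashed to 32 bytes then zero-padded to 64: |K'| = 64.
Outer input = (K'⊕opad) ∥ H(inner) → 64 + 32 = 96 bytes.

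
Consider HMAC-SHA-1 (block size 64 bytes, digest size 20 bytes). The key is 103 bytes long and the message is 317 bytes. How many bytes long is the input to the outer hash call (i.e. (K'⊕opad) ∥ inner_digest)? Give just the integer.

84

Key is 103 > 64 bytes, so it is hashed to 20 bytes then zero-padded to 64: |K'| = 64.
Outer input = (K'⊕opad) ∥ H(inner) → 64 + 20 = 84 bytes.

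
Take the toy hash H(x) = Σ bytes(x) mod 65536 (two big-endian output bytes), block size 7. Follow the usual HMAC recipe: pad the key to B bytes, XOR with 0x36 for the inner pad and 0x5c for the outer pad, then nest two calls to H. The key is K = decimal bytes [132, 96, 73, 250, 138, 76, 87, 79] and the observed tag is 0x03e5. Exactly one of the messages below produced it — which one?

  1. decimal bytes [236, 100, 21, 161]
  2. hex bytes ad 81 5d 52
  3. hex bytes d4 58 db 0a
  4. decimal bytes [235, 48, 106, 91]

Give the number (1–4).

Key decimal bytes [132, 96, 73, 250, 138, 76, 87, 79] = 84 60 49 fa 8a 4c 57 4f is 8 bytes > B = 7, so hash it first: H(key) = 03 a3, then zero-pad to 7 bytes: K' = 03 a3 00 00 00 00 00.
K' ⊕ ipad = 35 95 36 36 36 36 36; K' ⊕ opad = 5f ff 5c 5c 5c 5c 5c.
m1: inner = H(35 95 36 36 36 36 36 ec 64 15 a1) = 03 de; tag = H(5f ff 5c 5c 5c 5c 5c 03 de) = 040b
m2: inner = H(35 95 36 36 36 36 36 ad 81 5d 52) = 03 b5; tag = H(5f ff 5c 5c 5c 5c 5c 03 b5) = 03e2
m3: inner = H(35 95 36 36 36 36 36 d4 58 db 0a) = 03 e9; tag = H(5f ff 5c 5c 5c 5c 5c 03 e9) = 0416
m4: inner = H(35 95 36 36 36 36 36 eb 30 6a 5b) = 03 b8; tag = H(5f ff 5c 5c 5c 5c 5c 03 b8) = 03e5 ← matches

4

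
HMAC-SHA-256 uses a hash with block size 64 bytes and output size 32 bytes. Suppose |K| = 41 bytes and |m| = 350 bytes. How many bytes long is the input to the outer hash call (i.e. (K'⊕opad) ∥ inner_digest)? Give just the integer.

96

Key is 41 ≤ 64 bytes, zero-padded: |K'| = 64.
Outer input = (K'⊕opad) ∥ H(inner) → 64 + 32 = 96 bytes.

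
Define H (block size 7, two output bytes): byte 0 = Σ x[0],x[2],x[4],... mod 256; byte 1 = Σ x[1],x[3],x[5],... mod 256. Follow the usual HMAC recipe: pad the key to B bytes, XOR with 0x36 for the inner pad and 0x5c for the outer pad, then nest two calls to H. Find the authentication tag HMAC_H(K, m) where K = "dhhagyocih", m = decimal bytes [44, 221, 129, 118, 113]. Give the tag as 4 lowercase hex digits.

Key "dhhagyocih" = 64 68 68 61 67 79 6f 63 69 68 is 10 bytes > B = 7, so hash it first: H(key) = 0b 0d, then zero-pad to 7 bytes: K' = 0b 0d 00 00 00 00 00.
K' ⊕ ipad = 3d 3b 36 36 36 36 36.  K' ⊕ opad = 57 51 5c 5c 5c 5c 5c.
Inner input = (K'⊕ipad) ∥ m = 3d 3b 36 36 36 36 36 ∥ 2c dd 81 76 71.
Inner hash: even-index sum = 562 mod 256 = 50; odd-index sum = 453 mod 256 = 197 → 32 c5.
Outer input = (K'⊕opad) ∥ inner = 57 51 5c 5c 5c 5c 5c ∥ 32 c5.
Outer hash (tag): even-index sum = 560 mod 256 = 48; odd-index sum = 315 mod 256 = 59 → 30 3b.

303b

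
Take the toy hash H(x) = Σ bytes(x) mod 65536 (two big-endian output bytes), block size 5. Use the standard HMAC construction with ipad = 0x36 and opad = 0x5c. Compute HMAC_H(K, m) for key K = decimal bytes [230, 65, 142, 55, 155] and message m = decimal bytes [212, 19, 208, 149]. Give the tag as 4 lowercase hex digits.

03d8

Key decimal bytes [230, 65, 142, 55, 155] = e6 41 8e 37 9b is exactly B = 5 bytes: K' = e6 41 8e 37 9b.
K' ⊕ ipad = d0 77 b8 01 ad.  K' ⊕ opad = ba 1d d2 6b c7.
Inner input = (K'⊕ipad) ∥ m = d0 77 b8 01 ad ∥ d4 13 d0 95.
Inner hash: sum = 208+119+184+1+173+212+19+208+149 = 1273 → 04 f9.
Outer input = (K'⊕opad) ∥ inner = ba 1d d2 6b c7 ∥ 04 f9.
Outer hash (tag): sum = 186+29+210+107+199+4+249 = 984 → 03 d8.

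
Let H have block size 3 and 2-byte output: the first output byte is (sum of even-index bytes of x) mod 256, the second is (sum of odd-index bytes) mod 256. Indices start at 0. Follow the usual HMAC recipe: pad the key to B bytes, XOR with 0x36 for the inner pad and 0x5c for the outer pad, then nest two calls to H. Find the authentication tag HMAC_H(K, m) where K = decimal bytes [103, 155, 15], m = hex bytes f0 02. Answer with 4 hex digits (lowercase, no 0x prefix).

Key decimal bytes [103, 155, 15] = 67 9b 0f is exactly B = 3 bytes: K' = 67 9b 0f.
K' ⊕ ipad = 51 ad 39.  K' ⊕ opad = 3b c7 53.
Inner input = (K'⊕ipad) ∥ m = 51 ad 39 ∥ f0 02.
Inner hash: even-index sum = 140 mod 256 = 140; odd-index sum = 413 mod 256 = 157 → 8c 9d.
Outer input = (K'⊕opad) ∥ inner = 3b c7 53 ∥ 8c 9d.
Outer hash (tag): even-index sum = 299 mod 256 = 43; odd-index sum = 339 mod 256 = 83 → 2b 53.

2b53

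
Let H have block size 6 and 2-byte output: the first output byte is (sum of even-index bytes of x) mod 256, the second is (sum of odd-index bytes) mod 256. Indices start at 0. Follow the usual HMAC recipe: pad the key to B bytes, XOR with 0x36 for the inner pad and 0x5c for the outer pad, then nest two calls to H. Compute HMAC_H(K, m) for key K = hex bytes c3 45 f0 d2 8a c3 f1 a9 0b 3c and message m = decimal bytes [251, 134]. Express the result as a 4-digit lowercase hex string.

Key hex bytes c3 45 f0 d2 8a c3 f1 a9 0b 3c is 10 bytes > B = 6, so hash it first: H(key) = 39 bf, then zero-pad to 6 bytes: K' = 39 bf 00 00 00 00.
K' ⊕ ipad = 0f 89 36 36 36 36.  K' ⊕ opad = 65 e3 5c 5c 5c 5c.
Inner input = (K'⊕ipad) ∥ m = 0f 89 36 36 36 36 ∥ fb 86.
Inner hash: even-index sum = 374 mod 256 = 118; odd-index sum = 379 mod 256 = 123 → 76 7b.
Outer input = (K'⊕opad) ∥ inner = 65 e3 5c 5c 5c 5c ∥ 76 7b.
Outer hash (tag): even-index sum = 403 mod 256 = 147; odd-index sum = 534 mod 256 = 22 → 93 16.

9316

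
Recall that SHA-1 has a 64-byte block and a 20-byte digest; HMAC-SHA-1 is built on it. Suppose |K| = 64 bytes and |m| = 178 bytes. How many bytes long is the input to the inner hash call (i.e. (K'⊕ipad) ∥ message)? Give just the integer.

Key is 64 ≤ 64 bytes, zero-padded: |K'| = 64.
Inner input = (K'⊕ipad) ∥ m → 64 + 178 = 242 bytes.

242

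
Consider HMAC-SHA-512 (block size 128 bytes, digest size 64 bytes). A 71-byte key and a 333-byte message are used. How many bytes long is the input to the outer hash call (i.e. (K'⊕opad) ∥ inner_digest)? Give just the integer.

Key is 71 ≤ 128 bytes, zero-padded: |K'| = 128.
Outer input = (K'⊕opad) ∥ H(inner) → 128 + 64 = 192 bytes.

192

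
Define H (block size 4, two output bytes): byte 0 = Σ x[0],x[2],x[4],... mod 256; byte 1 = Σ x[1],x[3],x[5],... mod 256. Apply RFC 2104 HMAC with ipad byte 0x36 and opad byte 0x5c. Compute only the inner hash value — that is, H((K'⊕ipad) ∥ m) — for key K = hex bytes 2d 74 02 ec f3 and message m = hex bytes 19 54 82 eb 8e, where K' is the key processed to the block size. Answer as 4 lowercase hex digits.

73cb

Key hex bytes 2d 74 02 ec f3 is 5 bytes > B = 4, so hash it first: H(key) = 22 60, then zero-pad to 4 bytes: K' = 22 60 00 00.
K' ⊕ ipad = 14 56 36 36.
Inner input = 14 56 36 36 ∥ 19 54 82 eb 8e.
Inner hash: even-index sum = 371 mod 256 = 115; odd-index sum = 459 mod 256 = 203 → 73 cb.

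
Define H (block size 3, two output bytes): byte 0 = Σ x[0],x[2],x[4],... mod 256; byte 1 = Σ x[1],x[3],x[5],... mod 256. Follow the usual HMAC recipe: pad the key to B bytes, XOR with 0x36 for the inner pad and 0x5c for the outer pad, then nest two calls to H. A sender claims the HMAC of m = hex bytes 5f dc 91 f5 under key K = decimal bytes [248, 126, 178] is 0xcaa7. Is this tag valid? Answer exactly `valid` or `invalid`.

Key decimal bytes [248, 126, 178] = f8 7e b2 is exactly B = 3 bytes: K' = f8 7e b2.
K' ⊕ ipad = ce 48 84; K' ⊕ opad = a4 22 ee.
Inner hash: even-index sum = 803 mod 256 = 35; odd-index sum = 312 mod 256 = 56 → 23 38.
Outer hash (recomputed tag): even-index sum = 458 mod 256 = 202; odd-index sum = 69 mod 256 = 69 → ca 45.
Recomputed tag = ca45; claimed = caa7 → mismatch.

invalid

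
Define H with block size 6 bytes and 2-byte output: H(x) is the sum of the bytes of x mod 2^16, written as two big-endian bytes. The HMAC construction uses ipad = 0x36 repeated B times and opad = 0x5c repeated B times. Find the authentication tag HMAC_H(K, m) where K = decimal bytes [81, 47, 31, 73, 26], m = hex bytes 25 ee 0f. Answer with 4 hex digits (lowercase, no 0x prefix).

Key decimal bytes [81, 47, 31, 73, 26] = 51 2f 1f 49 1a is 5 bytes ≤ B = 6; zero-pad to 6 bytes: K' = 51 2f 1f 49 1a 00.
K' ⊕ ipad = 67 19 29 7f 2c 36.  K' ⊕ opad = 0d 73 43 15 46 5c.
Inner input = (K'⊕ipad) ∥ m = 67 19 29 7f 2c 36 ∥ 25 ee 0f.
Inner hash: sum = 103+25+41+127+44+54+37+238+15 = 684 → 02 ac.
Outer input = (K'⊕opad) ∥ inner = 0d 73 43 15 46 5c ∥ 02 ac.
Outer hash (tag): sum = 13+115+67+21+70+92+2+172 = 552 → 02 28.

0228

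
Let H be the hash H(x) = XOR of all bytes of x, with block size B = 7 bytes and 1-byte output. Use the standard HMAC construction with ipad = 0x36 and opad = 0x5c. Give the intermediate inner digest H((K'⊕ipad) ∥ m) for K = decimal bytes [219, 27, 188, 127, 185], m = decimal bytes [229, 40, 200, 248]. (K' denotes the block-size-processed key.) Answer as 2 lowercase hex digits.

71

Key decimal bytes [219, 27, 188, 127, 185] = db 1b bc 7f b9 is 5 bytes ≤ B = 7; zero-pad to 7 bytes: K' = db 1b bc 7f b9 00 00.
K' ⊕ ipad = ed 2d 8a 49 8f 36 36.
Inner input = ed 2d 8a 49 8f 36 36 ∥ e5 28 c8 f8.
Inner hash: XOR ed⊕2d⊕8a⊕49⊕8f⊕36⊕36⊕e5⊕28⊕c8⊕f8 = 71.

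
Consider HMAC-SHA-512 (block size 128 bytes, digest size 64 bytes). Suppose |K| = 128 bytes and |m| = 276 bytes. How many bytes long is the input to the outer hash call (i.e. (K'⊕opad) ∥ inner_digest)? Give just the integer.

192

Key is 128 ≤ 128 bytes, zero-padded: |K'| = 128.
Outer input = (K'⊕opad) ∥ H(inner) → 128 + 64 = 192 bytes.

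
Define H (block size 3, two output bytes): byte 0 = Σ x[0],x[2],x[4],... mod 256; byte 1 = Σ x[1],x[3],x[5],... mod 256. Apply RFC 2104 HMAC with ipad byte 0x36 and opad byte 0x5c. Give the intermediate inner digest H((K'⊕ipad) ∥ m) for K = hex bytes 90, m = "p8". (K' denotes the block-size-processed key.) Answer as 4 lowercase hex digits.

Key hex bytes 90 is 1 byte ≤ B = 3; zero-pad to 3 bytes: K' = 90 00 00.
K' ⊕ ipad = a6 36 36.
Inner input = a6 36 36 ∥ 70 38.
Inner hash: even-index sum = 276 mod 256 = 20; odd-index sum = 166 mod 256 = 166 → 14 a6.

14a6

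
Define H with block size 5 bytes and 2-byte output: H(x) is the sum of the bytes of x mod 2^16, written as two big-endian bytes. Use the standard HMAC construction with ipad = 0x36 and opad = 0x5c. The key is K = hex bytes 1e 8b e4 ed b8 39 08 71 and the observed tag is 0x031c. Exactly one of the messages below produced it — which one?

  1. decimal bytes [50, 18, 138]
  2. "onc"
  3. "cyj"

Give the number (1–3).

3

Key hex bytes 1e 8b e4 ed b8 39 08 71 is 8 bytes > B = 5, so hash it first: H(key) = 03 e4, then zero-pad to 5 bytes: K' = 03 e4 00 00 00.
K' ⊕ ipad = 35 d2 36 36 36; K' ⊕ opad = 5f b8 5c 5c 5c.
m1: inner = H(35 d2 36 36 36 32 12 8a) = 02 77; tag = H(5f b8 5c 5c 5c 02 77) = 02a4
m2: inner = H(35 d2 36 36 36 6f 6e 63) = 02 e9; tag = H(5f b8 5c 5c 5c 02 e9) = 0316
m3: inner = H(35 d2 36 36 36 63 79 6a) = 02 ef; tag = H(5f b8 5c 5c 5c 02 ef) = 031c ← matches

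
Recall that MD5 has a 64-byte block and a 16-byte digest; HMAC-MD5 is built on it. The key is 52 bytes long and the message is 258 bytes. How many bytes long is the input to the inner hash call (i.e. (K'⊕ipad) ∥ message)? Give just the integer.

Key is 52 ≤ 64 bytes, zero-padded: |K'| = 64.
Inner input = (K'⊕ipad) ∥ m → 64 + 258 = 322 bytes.

322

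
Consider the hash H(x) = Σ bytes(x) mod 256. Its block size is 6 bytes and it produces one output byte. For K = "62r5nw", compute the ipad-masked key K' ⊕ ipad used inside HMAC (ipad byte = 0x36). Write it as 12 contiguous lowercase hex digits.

000444035841

Key "62r5nw" = 36 32 72 35 6e 77 is exactly B = 6 bytes: K' = 36 32 72 35 6e 77.
XOR each byte with 0x36: 36⊕36=00, 32⊕36=04, 72⊕36=44, 35⊕36=03, 6e⊕36=58, 77⊕36=41.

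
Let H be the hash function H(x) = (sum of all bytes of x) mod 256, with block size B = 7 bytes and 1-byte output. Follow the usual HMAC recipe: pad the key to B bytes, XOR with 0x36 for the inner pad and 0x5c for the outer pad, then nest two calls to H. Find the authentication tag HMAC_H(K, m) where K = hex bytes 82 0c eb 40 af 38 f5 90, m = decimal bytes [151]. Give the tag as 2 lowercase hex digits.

Key hex bytes 82 0c eb 40 af 38 f5 90 is 8 bytes > B = 7, so hash it first: H(key) = 25, then zero-pad to 7 bytes: K' = 25 00 00 00 00 00 00.
K' ⊕ ipad = 13 36 36 36 36 36 36.  K' ⊕ opad = 79 5c 5c 5c 5c 5c 5c.
Inner input = (K'⊕ipad) ∥ m = 13 36 36 36 36 36 36 ∥ 97.
Inner hash: sum = 19+54+54+54+54+54+54+151 = 494; mod 256 = 238 → ee.
Outer input = (K'⊕opad) ∥ inner = 79 5c 5c 5c 5c 5c 5c ∥ ee.
Outer hash (tag): sum = 121+92+92+92+92+92+92+238 = 911; mod 256 = 143 → 8f.

8f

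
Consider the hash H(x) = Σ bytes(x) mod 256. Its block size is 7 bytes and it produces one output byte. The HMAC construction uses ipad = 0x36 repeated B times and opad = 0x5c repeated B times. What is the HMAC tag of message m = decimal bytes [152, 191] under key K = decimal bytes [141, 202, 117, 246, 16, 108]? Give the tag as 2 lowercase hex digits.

d9

Key decimal bytes [141, 202, 117, 246, 16, 108] = 8d ca 75 f6 10 6c is 6 bytes ≤ B = 7; zero-pad to 7 bytes: K' = 8d ca 75 f6 10 6c 00.
K' ⊕ ipad = bb fc 43 c0 26 5a 36.  K' ⊕ opad = d1 96 29 aa 4c 30 5c.
Inner input = (K'⊕ipad) ∥ m = bb fc 43 c0 26 5a 36 ∥ 98 bf.
Inner hash: sum = 187+252+67+192+38+90+54+152+191 = 1223; mod 256 = 199 → c7.
Outer input = (K'⊕opad) ∥ inner = d1 96 29 aa 4c 30 5c ∥ c7.
Outer hash (tag): sum = 209+150+41+170+76+48+92+199 = 985; mod 256 = 217 → d9.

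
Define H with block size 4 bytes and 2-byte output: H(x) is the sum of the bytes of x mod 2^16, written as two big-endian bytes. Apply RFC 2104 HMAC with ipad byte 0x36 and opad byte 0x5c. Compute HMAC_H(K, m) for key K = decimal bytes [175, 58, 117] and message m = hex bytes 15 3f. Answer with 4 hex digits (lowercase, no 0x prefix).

Key decimal bytes [175, 58, 117] = af 3a 75 is 3 bytes ≤ B = 4; zero-pad to 4 bytes: K' = af 3a 75 00.
K' ⊕ ipad = 99 0c 43 36.  K' ⊕ opad = f3 66 29 5c.
Inner input = (K'⊕ipad) ∥ m = 99 0c 43 36 ∥ 15 3f.
Inner hash: sum = 153+12+67+54+21+63 = 370 → 01 72.
Outer input = (K'⊕opad) ∥ inner = f3 66 29 5c ∥ 01 72.
Outer hash (tag): sum = 243+102+41+92+1+114 = 593 → 02 51.

0251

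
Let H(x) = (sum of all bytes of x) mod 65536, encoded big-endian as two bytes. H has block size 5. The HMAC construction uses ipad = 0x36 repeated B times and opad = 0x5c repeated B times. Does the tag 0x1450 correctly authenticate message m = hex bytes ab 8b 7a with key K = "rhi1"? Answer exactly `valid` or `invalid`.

invalid

Key "rhi1" = 72 68 69 31 is 4 bytes ≤ B = 5; zero-pad to 5 bytes: K' = 72 68 69 31 00.
K' ⊕ ipad = 44 5e 5f 07 36; K' ⊕ opad = 2e 34 35 6d 5c.
Inner hash: sum = 68+94+95+7+54+171+139+122 = 750 → 02 ee.
Outer hash (recomputed tag): sum = 46+52+53+109+92+2+238 = 592 → 02 50.
Recomputed tag = 0250; claimed = 1450 → mismatch.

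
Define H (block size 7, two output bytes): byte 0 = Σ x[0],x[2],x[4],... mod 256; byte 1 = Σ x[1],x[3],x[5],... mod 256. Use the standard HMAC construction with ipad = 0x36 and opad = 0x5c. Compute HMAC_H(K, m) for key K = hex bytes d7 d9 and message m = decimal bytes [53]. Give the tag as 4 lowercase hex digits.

2fc0

Key hex bytes d7 d9 is 2 bytes ≤ B = 7; zero-pad to 7 bytes: K' = d7 d9 00 00 00 00 00.
K' ⊕ ipad = e1 ef 36 36 36 36 36.  K' ⊕ opad = 8b 85 5c 5c 5c 5c 5c.
Inner input = (K'⊕ipad) ∥ m = e1 ef 36 36 36 36 36 ∥ 35.
Inner hash: even-index sum = 387 mod 256 = 131; odd-index sum = 400 mod 256 = 144 → 83 90.
Outer input = (K'⊕opad) ∥ inner = 8b 85 5c 5c 5c 5c 5c ∥ 83 90.
Outer hash (tag): even-index sum = 559 mod 256 = 47; odd-index sum = 448 mod 256 = 192 → 2f c0.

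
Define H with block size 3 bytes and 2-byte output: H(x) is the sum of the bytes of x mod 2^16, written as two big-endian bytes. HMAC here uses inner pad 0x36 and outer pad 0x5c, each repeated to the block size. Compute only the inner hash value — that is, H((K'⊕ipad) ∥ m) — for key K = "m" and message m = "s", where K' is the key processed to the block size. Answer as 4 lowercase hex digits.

013a

Key "m" = 6d is 1 byte ≤ B = 3; zero-pad to 3 bytes: K' = 6d 00 00.
K' ⊕ ipad = 5b 36 36.
Inner input = 5b 36 36 ∥ 73.
Inner hash: sum = 91+54+54+115 = 314 → 01 3a.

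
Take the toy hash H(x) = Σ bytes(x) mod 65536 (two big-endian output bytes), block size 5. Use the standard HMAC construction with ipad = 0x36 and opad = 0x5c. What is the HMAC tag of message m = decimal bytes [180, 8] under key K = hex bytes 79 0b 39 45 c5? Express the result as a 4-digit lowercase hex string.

Key hex bytes 79 0b 39 45 c5 is exactly B = 5 bytes: K' = 79 0b 39 45 c5.
K' ⊕ ipad = 4f 3d 0f 73 f3.  K' ⊕ opad = 25 57 65 19 99.
Inner input = (K'⊕ipad) ∥ m = 4f 3d 0f 73 f3 ∥ b4 08.
Inner hash: sum = 79+61+15+115+243+180+8 = 701 → 02 bd.
Outer input = (K'⊕opad) ∥ inner = 25 57 65 19 99 ∥ 02 bd.
Outer hash (tag): sum = 37+87+101+25+153+2+189 = 594 → 02 52.

0252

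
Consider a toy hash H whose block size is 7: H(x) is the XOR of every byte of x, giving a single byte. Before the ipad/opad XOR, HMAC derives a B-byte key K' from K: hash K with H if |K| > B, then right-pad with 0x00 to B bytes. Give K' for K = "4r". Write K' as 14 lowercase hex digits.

Key "4r" = 34 72 is 2 bytes ≤ B = 7; zero-pad to 7 bytes: K' = 34 72 00 00 00 00 00.

34720000000000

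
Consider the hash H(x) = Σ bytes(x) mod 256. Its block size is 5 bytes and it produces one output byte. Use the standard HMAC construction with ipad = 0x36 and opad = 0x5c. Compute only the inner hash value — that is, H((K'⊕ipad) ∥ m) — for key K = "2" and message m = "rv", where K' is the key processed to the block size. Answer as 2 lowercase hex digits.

Key "2" = 32 is 1 byte ≤ B = 5; zero-pad to 5 bytes: K' = 32 00 00 00 00.
K' ⊕ ipad = 04 36 36 36 36.
Inner input = 04 36 36 36 36 ∥ 72 76.
Inner hash: sum = 4+54+54+54+54+114+118 = 452; mod 256 = 196 → c4.

c4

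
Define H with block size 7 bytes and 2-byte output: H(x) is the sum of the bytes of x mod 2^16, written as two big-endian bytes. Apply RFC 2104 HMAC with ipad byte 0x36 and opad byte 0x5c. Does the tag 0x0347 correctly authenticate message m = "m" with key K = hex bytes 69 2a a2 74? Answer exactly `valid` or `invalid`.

valid

Key hex bytes 69 2a a2 74 is 4 bytes ≤ B = 7; zero-pad to 7 bytes: K' = 69 2a a2 74 00 00 00.
K' ⊕ ipad = 5f 1c 94 42 36 36 36; K' ⊕ opad = 35 76 fe 28 5c 5c 5c.
Inner hash: sum = 95+28+148+66+54+54+54+109 = 608 → 02 60.
Outer hash (recomputed tag): sum = 53+118+254+40+92+92+92+2+96 = 839 → 03 47.
Recomputed tag = 0347; claimed = 0347 → match.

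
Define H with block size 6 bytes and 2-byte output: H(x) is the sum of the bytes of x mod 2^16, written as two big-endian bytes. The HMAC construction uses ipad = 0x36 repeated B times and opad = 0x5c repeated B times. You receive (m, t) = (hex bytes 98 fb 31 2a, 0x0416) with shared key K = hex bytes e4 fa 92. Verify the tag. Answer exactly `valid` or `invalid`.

Key hex bytes e4 fa 92 is 3 bytes ≤ B = 6; zero-pad to 6 bytes: K' = e4 fa 92 00 00 00.
K' ⊕ ipad = d2 cc a4 36 36 36; K' ⊕ opad = b8 a6 ce 5c 5c 5c.
Inner hash: sum = 210+204+164+54+54+54+152+251+49+42 = 1234 → 04 d2.
Outer hash (recomputed tag): sum = 184+166+206+92+92+92+4+210 = 1046 → 04 16.
Recomputed tag = 0416; claimed = 0416 → match.

valid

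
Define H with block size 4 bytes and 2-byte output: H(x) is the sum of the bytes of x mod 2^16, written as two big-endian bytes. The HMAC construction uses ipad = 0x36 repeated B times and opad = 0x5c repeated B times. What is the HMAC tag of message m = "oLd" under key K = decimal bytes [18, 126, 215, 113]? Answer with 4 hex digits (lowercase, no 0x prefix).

01dd

Key decimal bytes [18, 126, 215, 113] = 12 7e d7 71 is exactly B = 4 bytes: K' = 12 7e d7 71.
K' ⊕ ipad = 24 48 e1 47.  K' ⊕ opad = 4e 22 8b 2d.
Inner input = (K'⊕ipad) ∥ m = 24 48 e1 47 ∥ 6f 4c 64.
Inner hash: sum = 36+72+225+71+111+76+100 = 691 → 02 b3.
Outer input = (K'⊕opad) ∥ inner = 4e 22 8b 2d ∥ 02 b3.
Outer hash (tag): sum = 78+34+139+45+2+179 = 477 → 01 dd.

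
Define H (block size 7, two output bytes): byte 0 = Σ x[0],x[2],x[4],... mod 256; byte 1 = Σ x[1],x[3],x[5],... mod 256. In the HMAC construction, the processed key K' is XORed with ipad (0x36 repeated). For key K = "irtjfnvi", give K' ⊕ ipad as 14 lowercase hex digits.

Key "irtjfnvi" = 69 72 74 6a 66 6e 76 69 is 8 bytes > B = 7, so hash it first: H(key) = b9 b3, then zero-pad to 7 bytes: K' = b9 b3 00 00 00 00 00.
XOR each byte with 0x36: b9⊕36=8f, b3⊕36=85, 00⊕36=36, 00⊕36=36, 00⊕36=36, 00⊕36=36, 00⊕36=36.

8f853636363636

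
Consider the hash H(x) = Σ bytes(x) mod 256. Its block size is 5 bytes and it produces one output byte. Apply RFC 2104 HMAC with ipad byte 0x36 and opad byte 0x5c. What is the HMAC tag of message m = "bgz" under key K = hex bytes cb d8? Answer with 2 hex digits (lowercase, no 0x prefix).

Key hex bytes cb d8 is 2 bytes ≤ B = 5; zero-pad to 5 bytes: K' = cb d8 00 00 00.
K' ⊕ ipad = fd ee 36 36 36.  K' ⊕ opad = 97 84 5c 5c 5c.
Inner input = (K'⊕ipad) ∥ m = fd ee 36 36 36 ∥ 62 67 7a.
Inner hash: sum = 253+238+54+54+54+98+103+122 = 976; mod 256 = 208 → d0.
Outer input = (K'⊕opad) ∥ inner = 97 84 5c 5c 5c ∥ d0.
Outer hash (tag): sum = 151+132+92+92+92+208 = 767; mod 256 = 255 → ff.

ff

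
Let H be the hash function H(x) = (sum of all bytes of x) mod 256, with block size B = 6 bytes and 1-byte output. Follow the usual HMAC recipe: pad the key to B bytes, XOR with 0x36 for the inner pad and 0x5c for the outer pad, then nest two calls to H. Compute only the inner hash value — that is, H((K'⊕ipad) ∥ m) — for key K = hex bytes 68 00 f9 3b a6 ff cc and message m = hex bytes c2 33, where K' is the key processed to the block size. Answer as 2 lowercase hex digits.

3e

Key hex bytes 68 00 f9 3b a6 ff cc is 7 bytes > B = 6, so hash it first: H(key) = 0d, then zero-pad to 6 bytes: K' = 0d 00 00 00 00 00.
K' ⊕ ipad = 3b 36 36 36 36 36.
Inner input = 3b 36 36 36 36 36 ∥ c2 33.
Inner hash: sum = 59+54+54+54+54+54+194+51 = 574; mod 256 = 62 → 3e.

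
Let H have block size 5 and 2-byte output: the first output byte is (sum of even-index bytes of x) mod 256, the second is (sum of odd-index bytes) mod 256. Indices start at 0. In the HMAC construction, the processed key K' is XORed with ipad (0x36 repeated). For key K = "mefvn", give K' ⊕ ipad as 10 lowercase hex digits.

Key "mefvn" = 6d 65 66 76 6e is exactly B = 5 bytes: K' = 6d 65 66 76 6e.
XOR each byte with 0x36: 6d⊕36=5b, 65⊕36=53, 66⊕36=50, 76⊕36=40, 6e⊕36=58.

5b53504058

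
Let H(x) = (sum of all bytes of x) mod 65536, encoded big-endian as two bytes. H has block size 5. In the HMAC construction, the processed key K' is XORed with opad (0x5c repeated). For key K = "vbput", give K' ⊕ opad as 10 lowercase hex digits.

2a3e2c2928

Key "vbput" = 76 62 70 75 74 is exactly B = 5 bytes: K' = 76 62 70 75 74.
XOR each byte with 0x5c: 76⊕5c=2a, 62⊕5c=3e, 70⊕5c=2c, 75⊕5c=29, 74⊕5c=28.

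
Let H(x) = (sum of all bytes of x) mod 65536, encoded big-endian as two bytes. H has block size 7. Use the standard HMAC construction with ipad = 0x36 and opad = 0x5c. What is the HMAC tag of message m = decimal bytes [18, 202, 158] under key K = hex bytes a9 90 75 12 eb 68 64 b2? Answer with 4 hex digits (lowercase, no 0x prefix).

Key hex bytes a9 90 75 12 eb 68 64 b2 is 8 bytes > B = 7, so hash it first: H(key) = 04 29, then zero-pad to 7 bytes: K' = 04 29 00 00 00 00 00.
K' ⊕ ipad = 32 1f 36 36 36 36 36.  K' ⊕ opad = 58 75 5c 5c 5c 5c 5c.
Inner input = (K'⊕ipad) ∥ m = 32 1f 36 36 36 36 36 ∥ 12 ca 9e.
Inner hash: sum = 50+31+54+54+54+54+54+18+202+158 = 729 → 02 d9.
Outer input = (K'⊕opad) ∥ inner = 58 75 5c 5c 5c 5c 5c ∥ 02 d9.
Outer hash (tag): sum = 88+117+92+92+92+92+92+2+217 = 884 → 03 74.

0374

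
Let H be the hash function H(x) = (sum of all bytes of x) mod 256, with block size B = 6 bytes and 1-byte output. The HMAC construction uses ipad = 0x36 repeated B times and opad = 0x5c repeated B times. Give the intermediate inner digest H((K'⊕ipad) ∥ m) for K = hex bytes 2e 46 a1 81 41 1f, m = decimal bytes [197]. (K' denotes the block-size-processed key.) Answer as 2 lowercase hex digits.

Key hex bytes 2e 46 a1 81 41 1f is exactly B = 6 bytes: K' = 2e 46 a1 81 41 1f.
K' ⊕ ipad = 18 70 97 b7 77 29.
Inner input = 18 70 97 b7 77 29 ∥ c5.
Inner hash: sum = 24+112+151+183+119+41+197 = 827; mod 256 = 59 → 3b.

3b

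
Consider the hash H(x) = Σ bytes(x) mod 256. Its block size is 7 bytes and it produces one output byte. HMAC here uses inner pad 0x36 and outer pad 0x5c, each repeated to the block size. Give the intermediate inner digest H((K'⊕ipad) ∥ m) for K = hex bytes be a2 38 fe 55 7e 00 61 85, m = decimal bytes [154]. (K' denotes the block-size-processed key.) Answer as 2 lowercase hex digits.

57

Key hex bytes be a2 38 fe 55 7e 00 61 85 is 9 bytes > B = 7, so hash it first: H(key) = 4f, then zero-pad to 7 bytes: K' = 4f 00 00 00 00 00 00.
K' ⊕ ipad = 79 36 36 36 36 36 36.
Inner input = 79 36 36 36 36 36 36 ∥ 9a.
Inner hash: sum = 121+54+54+54+54+54+54+154 = 599; mod 256 = 87 → 57.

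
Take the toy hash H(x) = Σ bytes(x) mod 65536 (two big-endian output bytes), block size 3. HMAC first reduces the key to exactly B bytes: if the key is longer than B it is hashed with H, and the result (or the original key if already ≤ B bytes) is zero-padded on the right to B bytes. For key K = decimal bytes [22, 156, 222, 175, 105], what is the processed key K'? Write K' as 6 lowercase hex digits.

|K| = 5 > B = 3, so first hash the key.
H(K): sum = 22+156+222+175+105 = 680 → 02 a8.
Zero-pad H(K) = 02 a8 to 3 bytes: K' = 02 a8 00.

02a800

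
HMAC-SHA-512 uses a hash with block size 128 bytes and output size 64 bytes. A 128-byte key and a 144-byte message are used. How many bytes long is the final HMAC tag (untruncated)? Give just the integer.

The tag is one SHA-512 digest: 64 bytes.

64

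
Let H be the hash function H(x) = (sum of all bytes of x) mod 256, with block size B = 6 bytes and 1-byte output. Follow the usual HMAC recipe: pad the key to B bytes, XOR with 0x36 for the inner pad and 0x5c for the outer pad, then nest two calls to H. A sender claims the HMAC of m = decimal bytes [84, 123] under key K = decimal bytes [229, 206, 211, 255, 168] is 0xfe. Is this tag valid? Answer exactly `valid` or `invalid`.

invalid

Key decimal bytes [229, 206, 211, 255, 168] = e5 ce d3 ff a8 is 5 bytes ≤ B = 6; zero-pad to 6 bytes: K' = e5 ce d3 ff a8 00.
K' ⊕ ipad = d3 f8 e5 c9 9e 36; K' ⊕ opad = b9 92 8f a3 f4 5c.
Inner hash: sum = 211+248+229+201+158+54+84+123 = 1308; mod 256 = 28 → 1c.
Outer hash (recomputed tag): sum = 185+146+143+163+244+92+28 = 1001; mod 256 = 233 → e9.
Recomputed tag = e9; claimed = fe → mismatch.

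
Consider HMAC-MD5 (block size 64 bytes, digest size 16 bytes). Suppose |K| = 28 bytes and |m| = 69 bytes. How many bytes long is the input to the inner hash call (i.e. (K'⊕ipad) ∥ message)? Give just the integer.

133

Key is 28 ≤ 64 bytes, zero-padded: |K'| = 64.
Inner input = (K'⊕ipad) ∥ m → 64 + 69 = 133 bytes.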